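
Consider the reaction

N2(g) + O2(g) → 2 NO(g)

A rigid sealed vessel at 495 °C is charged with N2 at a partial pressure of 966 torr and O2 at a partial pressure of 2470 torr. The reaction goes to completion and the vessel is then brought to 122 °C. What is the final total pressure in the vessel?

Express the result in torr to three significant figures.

Because the vessel is rigid and T is held at 495 °C, work the stoichiometry in partial pressures (P_i = n_iRT/V).
P(O2) required for 966 torr of N2 = (1/1) × 966 = 966.0 torr; available 2470 torr, so N2 is limiting.
P(O2) remaining = 2470 − (1/1) × 966 = 1504 torr
P(gaseous products) = (2)/1 × 966 = 1932 torr
P_total at 495 °C = 1504 + 1932 = 3436 torr
Scaling to 122 °C: P = 3436 × 395.15/768.15 = 1768 torr

1770 torr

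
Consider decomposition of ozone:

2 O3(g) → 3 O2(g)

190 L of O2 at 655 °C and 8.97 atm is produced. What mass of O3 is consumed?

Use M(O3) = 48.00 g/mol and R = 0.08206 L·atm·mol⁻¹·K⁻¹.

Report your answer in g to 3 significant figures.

716 g

n(O2) = PV/RT = (8.97 × 190) / (0.08206 × 928.15) = 22.38 mol
n(O3) = (2/3) × 22.38 = 14.92 mol
m(O3) = 14.92 × 48.00 = 716.2 g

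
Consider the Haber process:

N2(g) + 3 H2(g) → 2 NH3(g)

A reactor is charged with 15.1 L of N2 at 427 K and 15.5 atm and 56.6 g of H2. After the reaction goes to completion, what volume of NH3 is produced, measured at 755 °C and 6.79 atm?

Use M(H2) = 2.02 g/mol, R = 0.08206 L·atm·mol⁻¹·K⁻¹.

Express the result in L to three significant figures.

166 L

n(N2) = PV/RT = (15.5 × 15.1) / (0.08206 × 427) = 6.680 mol
n(H2) = 56.6 / 2.02 = 28.02 mol
For 6.680 mol N2, stoichiometry requires (3/1) × 6.680 = 20.04 mol H2; 28.02 mol is available, so N2 is limiting.
n(NH3) = (2/1) × 6.680 = 13.36 mol
V(NH3) = nRT/P = 13.36 × 0.08206 × 1028.15 / 6.79 = 166.0 L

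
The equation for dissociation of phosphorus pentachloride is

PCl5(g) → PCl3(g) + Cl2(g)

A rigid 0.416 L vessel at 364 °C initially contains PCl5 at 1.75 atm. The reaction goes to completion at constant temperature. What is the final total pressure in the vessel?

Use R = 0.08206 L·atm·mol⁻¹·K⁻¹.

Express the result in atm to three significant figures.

3.50 atm

Rigid vessel, constant T ⇒ P scales with total gas moles (1 → 2).
P_final = (2/1) × 1.75 = 3.500 atm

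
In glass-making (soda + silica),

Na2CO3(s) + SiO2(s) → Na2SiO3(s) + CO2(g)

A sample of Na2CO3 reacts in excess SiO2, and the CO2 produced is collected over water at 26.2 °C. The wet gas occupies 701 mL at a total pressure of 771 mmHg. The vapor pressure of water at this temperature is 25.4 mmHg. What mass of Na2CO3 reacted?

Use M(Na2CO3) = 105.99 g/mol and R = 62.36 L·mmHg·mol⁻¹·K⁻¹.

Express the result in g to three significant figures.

2.97 g

P(CO2) = 771 − 25.4 = 745.6 mmHg
n(CO2) = PV/RT = (745.6 × 0.7010) / (62.36 × 299.35) = 0.02800 mol
n(Na2CO3) = (1/1) × 0.02800 = 0.02800 mol
m(Na2CO3) = 0.02800 × 105.99 = 2.968 g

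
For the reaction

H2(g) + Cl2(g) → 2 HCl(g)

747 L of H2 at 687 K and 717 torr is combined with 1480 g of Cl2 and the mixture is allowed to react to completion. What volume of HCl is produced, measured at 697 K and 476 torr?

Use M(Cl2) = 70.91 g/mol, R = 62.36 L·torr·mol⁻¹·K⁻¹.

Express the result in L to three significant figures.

2280 L

n(H2) = PV/RT = (717 × 747) / (62.36 × 687) = 12.50 mol
n(Cl2) = 1480 / 70.91 = 20.87 mol
For 12.50 mol H2, stoichiometry requires (1/1) × 12.50 = 12.50 mol Cl2; 20.87 mol is available, so H2 is limiting.
n(HCl) = (2/1) × 12.50 = 25.00 mol
V(HCl) = nRT/P = 25.00 × 62.36 × 697 / 476 = 2283 L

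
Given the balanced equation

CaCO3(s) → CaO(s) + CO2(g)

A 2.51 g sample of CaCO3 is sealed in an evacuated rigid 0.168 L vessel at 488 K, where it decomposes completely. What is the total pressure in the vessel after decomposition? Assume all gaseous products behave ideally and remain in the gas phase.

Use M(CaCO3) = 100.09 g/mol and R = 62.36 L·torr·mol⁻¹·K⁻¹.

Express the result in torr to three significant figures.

n(CaCO3) = 2.51 / 100.09 = 0.02508 mol
n(gas produced) = (1/1) × 0.02508 = 0.02508 mol
P = nRT/V = 0.02508 × 62.36 × 488 / 0.168 = 4543 torr

4540 torr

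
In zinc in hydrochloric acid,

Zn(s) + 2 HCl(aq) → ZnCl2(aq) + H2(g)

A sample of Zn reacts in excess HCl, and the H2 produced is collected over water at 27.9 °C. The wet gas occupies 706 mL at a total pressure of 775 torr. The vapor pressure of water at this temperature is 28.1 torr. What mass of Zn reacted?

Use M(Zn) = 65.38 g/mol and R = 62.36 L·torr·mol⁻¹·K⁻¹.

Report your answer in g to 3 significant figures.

P(H2) = 775 − 28.1 = 746.9 torr
n(H2) = PV/RT = (746.9 × 0.7060) / (62.36 × 301.05) = 0.02809 mol
n(Zn) = (1/1) × 0.02809 = 0.02809 mol
m(Zn) = 0.02809 × 65.38 = 1.837 g

1.84 g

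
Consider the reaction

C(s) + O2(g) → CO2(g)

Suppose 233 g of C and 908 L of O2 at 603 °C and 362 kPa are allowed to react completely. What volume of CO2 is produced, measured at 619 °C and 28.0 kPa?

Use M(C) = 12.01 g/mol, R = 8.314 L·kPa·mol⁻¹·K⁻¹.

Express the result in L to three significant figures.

n(C) = 233 / 12.01 = 19.40 mol
n(O2) = PV/RT = (362 × 908) / (8.314 × 876.15) = 45.12 mol
For 19.40 mol C, stoichiometry requires (1/1) × 19.40 = 19.40 mol O2; 45.12 mol is available, so C is limiting.
n(CO2) = (1/1) × 19.40 = 19.40 mol
V(CO2) = nRT/P = 19.40 × 8.314 × 892.15 / 28.0 = 5139 L

5140 L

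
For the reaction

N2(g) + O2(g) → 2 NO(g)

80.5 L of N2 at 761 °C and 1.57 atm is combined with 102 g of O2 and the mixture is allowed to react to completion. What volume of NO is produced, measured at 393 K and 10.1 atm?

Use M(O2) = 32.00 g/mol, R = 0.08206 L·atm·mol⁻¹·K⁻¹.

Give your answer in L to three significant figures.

9.51 L

n(N2) = PV/RT = (1.57 × 80.5) / (0.08206 × 1034.15) = 1.489 mol
n(O2) = 102 / 32.00 = 3.188 mol
For 1.489 mol N2, stoichiometry requires (1/1) × 1.489 = 1.489 mol O2; 3.188 mol is available, so N2 is limiting.
n(NO) = (2/1) × 1.489 = 2.978 mol
V(NO) = nRT/P = 2.978 × 0.08206 × 393 / 10.1 = 9.509 L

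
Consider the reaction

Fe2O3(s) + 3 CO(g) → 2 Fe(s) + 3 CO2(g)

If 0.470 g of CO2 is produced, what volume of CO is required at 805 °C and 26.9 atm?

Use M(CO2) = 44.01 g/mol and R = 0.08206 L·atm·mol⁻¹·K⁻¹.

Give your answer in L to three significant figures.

n(CO2) = 0.4700 / 44.01 = 0.01068 mol
n(CO) = (3/3) × 0.01068 = 0.01068 mol
V = nRT/P = 0.01068 × 0.08206 × 1078.15 / 26.9 = 0.03513 L

0.0351 L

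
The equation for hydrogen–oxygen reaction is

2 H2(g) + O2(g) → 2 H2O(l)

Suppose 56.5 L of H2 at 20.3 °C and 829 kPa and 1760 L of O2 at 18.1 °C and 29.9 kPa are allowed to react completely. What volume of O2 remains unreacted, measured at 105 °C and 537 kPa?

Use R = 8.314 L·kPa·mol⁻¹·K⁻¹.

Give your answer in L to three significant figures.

n(H2) = PV/RT = (829 × 56.5) / (8.314 × 293.45) = 19.20 mol
n(O2) = PV/RT = (29.9 × 1760) / (8.314 × 291.25) = 21.73 mol
For 19.20 mol H2, stoichiometry requires (1/2) × 19.20 = 9.600 mol O2; 21.73 mol is available, so H2 is limiting.
n(O2) consumed = (1/2) × 19.20 = 9.600 mol; remaining = 21.73 − 9.600 = 12.13 mol
V(O2) = nRT/P = 12.13 × 8.314 × 378.15 / 537 = 71.02 L

71.0 L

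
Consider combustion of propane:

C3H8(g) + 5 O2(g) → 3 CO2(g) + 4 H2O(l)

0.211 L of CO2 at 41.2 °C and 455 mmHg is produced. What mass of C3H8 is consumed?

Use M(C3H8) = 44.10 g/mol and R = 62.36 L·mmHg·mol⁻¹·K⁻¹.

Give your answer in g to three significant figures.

0.0720 g

n(CO2) = PV/RT = (455 × 0.211) / (62.36 × 314.35) = 0.004897 mol
n(C3H8) = (1/3) × 0.004897 = 0.001632 mol
m(C3H8) = 0.001632 × 44.10 = 0.07197 g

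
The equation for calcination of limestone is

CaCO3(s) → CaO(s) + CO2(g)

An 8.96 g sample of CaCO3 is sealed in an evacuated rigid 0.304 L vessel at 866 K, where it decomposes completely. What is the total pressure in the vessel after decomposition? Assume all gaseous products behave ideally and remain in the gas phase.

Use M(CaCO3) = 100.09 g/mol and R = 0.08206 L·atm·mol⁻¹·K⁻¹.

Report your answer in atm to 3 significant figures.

n(CaCO3) = 8.96 / 100.09 = 0.08952 mol
n(gas produced) = (1/1) × 0.08952 = 0.08952 mol
P = nRT/V = 0.08952 × 0.08206 × 866 / 0.304 = 20.93 atm

20.9 atm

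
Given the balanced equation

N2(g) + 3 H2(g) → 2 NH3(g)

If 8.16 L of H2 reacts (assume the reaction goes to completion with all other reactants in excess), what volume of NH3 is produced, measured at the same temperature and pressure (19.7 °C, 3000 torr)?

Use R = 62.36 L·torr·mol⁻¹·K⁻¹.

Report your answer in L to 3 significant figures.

5.44 L

At constant T and P, gas volumes are in the mole ratio: V(NH3) = (2/3) × 8.16 = 5.440 L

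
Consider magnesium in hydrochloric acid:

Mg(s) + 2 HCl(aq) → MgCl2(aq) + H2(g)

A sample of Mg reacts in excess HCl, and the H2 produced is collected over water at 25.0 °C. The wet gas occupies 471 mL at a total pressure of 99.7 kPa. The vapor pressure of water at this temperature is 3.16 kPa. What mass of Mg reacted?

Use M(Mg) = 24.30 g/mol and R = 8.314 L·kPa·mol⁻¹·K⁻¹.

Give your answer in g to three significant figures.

P(H2) = 99.7 − 3.16 = 96.54 kPa
n(H2) = PV/RT = (96.54 × 0.4710) / (8.314 × 298.15) = 0.01834 mol
n(Mg) = (1/1) × 0.01834 = 0.01834 mol
m(Mg) = 0.01834 × 24.30 = 0.4457 g

0.446 g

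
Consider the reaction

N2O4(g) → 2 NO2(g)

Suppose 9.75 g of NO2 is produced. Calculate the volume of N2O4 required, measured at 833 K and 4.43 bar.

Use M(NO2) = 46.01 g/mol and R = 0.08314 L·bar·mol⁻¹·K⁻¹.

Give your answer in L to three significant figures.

1.66 L

n(NO2) = 9.750 / 46.01 = 0.2119 mol
n(N2O4) = (1/2) × 0.2119 = 0.1060 mol
V = nRT/P = 0.1060 × 0.08314 × 833 / 4.43 = 1.657 L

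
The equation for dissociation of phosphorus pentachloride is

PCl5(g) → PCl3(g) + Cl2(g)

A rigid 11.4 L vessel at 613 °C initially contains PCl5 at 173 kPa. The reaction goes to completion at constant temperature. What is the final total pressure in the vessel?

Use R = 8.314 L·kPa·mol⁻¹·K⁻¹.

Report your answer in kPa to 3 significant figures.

346 kPa

Rigid vessel, constant T ⇒ P scales with total gas moles (1 → 2).
P_final = (2/1) × 173 = 346.0 kPa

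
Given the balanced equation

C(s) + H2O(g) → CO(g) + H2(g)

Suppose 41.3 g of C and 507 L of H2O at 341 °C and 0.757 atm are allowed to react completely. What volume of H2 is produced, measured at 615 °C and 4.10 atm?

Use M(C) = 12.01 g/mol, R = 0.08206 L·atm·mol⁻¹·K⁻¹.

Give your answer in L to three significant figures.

n(C) = 41.3 / 12.01 = 3.439 mol
n(H2O) = PV/RT = (0.757 × 507) / (0.08206 × 614.15) = 7.615 mol
For 3.439 mol C, stoichiometry requires (1/1) × 3.439 = 3.439 mol H2O; 7.615 mol is available, so C is limiting.
n(H2) = (1/1) × 3.439 = 3.439 mol
V(H2) = nRT/P = 3.439 × 0.08206 × 888.15 / 4.10 = 61.13 L

61.1 L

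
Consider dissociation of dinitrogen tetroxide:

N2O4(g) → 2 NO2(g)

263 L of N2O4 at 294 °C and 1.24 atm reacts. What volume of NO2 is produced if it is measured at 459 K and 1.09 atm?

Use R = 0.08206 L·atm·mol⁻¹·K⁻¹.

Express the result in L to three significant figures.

n(N2O4) = PV/RT = (1.24 × 263) / (0.08206 × 567.15) = 7.007 mol
n(NO2) = (2/1) × 7.007 = 14.01 mol
V = nRT/P = 14.01 × 0.08206 × 459 / 1.09 = 484.1 L

484 L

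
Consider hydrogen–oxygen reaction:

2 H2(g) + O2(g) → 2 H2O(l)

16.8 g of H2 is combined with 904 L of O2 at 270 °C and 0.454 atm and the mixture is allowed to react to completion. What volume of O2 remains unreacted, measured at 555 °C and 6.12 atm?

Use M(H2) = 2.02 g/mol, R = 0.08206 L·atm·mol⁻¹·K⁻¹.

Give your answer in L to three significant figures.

n(H2) = 16.8 / 2.02 = 8.317 mol
n(O2) = PV/RT = (0.454 × 904) / (0.08206 × 543.15) = 9.208 mol
For 8.317 mol H2, stoichiometry requires (1/2) × 8.317 = 4.159 mol O2; 9.208 mol is available, so H2 is limiting.
n(O2) consumed = (1/2) × 8.317 = 4.159 mol; remaining = 9.208 − 4.159 = 5.049 mol
V(O2) = nRT/P = 5.049 × 0.08206 × 828.15 / 6.12 = 56.07 L

56.1 L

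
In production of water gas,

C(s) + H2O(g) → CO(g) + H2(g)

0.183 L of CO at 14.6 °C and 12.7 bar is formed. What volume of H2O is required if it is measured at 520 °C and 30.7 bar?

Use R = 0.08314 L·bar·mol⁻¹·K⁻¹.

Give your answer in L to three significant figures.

0.209 L

n(CO) = PV/RT = (12.7 × 0.183) / (0.08314 × 287.75) = 0.09715 mol
n(H2O) = (1/1) × 0.09715 = 0.09715 mol
V = nRT/P = 0.09715 × 0.08314 × 793.15 / 30.7 = 0.2087 L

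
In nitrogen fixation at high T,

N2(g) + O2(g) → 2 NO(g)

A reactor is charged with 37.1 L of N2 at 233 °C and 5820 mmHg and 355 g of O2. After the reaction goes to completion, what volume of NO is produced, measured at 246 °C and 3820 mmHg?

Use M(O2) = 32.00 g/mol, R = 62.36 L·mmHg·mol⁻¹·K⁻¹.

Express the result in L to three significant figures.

n(N2) = PV/RT = (5820 × 37.1) / (62.36 × 506.15) = 6.841 mol
n(O2) = 355 / 32.00 = 11.09 mol
For 6.841 mol N2, stoichiometry requires (1/1) × 6.841 = 6.841 mol O2; 11.09 mol is available, so N2 is limiting.
n(NO) = (2/1) × 6.841 = 13.68 mol
V(NO) = nRT/P = 13.68 × 62.36 × 519.15 / 3820 = 115.9 L

116 L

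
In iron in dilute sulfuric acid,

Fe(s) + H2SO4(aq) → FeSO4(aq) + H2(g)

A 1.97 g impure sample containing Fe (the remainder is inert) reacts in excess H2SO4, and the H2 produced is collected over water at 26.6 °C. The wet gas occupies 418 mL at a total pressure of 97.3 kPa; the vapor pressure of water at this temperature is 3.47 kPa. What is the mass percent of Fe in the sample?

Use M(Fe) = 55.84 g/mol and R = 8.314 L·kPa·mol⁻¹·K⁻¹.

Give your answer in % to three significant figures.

44.6 %

P(H2) = 97.3 − 3.47 = 93.83 kPa
n(H2) = PV/RT = (93.83 × 0.4180) / (8.314 × 299.75) = 0.01574 mol
n(Fe) = (1/1) × 0.01574 = 0.01574 mol
m(Fe) = 0.01574 × 55.84 = 0.8789 g
%Fe = 0.8789 / 1.97 × 100 = 44.61%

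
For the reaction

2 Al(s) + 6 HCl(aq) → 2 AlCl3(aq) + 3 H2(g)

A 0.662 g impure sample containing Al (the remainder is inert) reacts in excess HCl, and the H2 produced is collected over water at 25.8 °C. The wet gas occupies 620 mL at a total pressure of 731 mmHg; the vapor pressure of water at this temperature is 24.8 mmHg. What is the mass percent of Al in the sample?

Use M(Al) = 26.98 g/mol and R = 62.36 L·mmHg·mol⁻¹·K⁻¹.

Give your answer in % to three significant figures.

P(H2) = 731 − 24.8 = 706.2 mmHg
n(H2) = PV/RT = (706.2 × 0.6200) / (62.36 × 298.95) = 0.02349 mol
n(Al) = (2/3) × 0.02349 = 0.01566 mol
m(Al) = 0.01566 × 26.98 = 0.4225 g
%Al = 0.4225 / 0.662 × 100 = 63.82%

63.8 %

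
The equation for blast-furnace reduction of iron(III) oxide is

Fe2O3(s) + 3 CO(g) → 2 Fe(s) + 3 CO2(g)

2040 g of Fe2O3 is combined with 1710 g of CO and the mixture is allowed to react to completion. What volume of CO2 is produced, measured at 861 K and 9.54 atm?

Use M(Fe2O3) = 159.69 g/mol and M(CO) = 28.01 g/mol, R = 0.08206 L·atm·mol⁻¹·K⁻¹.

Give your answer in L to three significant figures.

n(Fe2O3) = 2040 / 159.69 = 12.77 mol
n(CO) = 1710 / 28.01 = 61.05 mol
For 12.77 mol Fe2O3, stoichiometry requires (3/1) × 12.77 = 38.31 mol CO; 61.05 mol is available, so Fe2O3 is limiting.
n(CO2) = (3/1) × 12.77 = 38.31 mol
V(CO2) = nRT/P = 38.31 × 0.08206 × 861 / 9.54 = 283.7 L

284 L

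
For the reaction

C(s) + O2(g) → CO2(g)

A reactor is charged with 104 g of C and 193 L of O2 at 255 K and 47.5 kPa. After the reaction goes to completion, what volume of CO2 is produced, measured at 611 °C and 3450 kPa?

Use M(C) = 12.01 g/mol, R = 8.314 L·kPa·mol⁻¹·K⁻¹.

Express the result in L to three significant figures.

9.21 L

n(C) = 104 / 12.01 = 8.659 mol
n(O2) = PV/RT = (47.5 × 193) / (8.314 × 255) = 4.324 mol
For 8.659 mol C, stoichiometry requires (1/1) × 8.659 = 8.659 mol O2; 4.324 mol is available, so O2 is limiting.
n(CO2) = (1/1) × 4.324 = 4.324 mol
V(CO2) = nRT/P = 4.324 × 8.314 × 884.15 / 3450 = 9.213 L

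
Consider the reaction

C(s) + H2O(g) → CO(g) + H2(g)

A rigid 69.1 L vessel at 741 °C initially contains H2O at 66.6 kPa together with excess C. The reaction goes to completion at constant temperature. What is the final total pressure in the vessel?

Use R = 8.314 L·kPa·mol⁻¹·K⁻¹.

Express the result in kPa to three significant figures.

Since T and V are fixed, P_final/P_initial = n_final/n_initial = 2/1.
P_final = (2/1) × 66.6 = 133.2 kPa

133 kPa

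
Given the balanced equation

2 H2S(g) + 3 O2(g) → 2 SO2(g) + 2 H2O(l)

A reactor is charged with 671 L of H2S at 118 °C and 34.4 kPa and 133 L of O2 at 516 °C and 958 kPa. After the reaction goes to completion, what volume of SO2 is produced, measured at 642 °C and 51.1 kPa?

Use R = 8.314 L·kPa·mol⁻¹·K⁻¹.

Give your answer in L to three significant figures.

n(H2S) = PV/RT = (34.4 × 671) / (8.314 × 391.15) = 7.098 mol
n(O2) = PV/RT = (958 × 133) / (8.314 × 789.15) = 19.42 mol
For 7.098 mol H2S, stoichiometry requires (3/2) × 7.098 = 10.65 mol O2; 19.42 mol is available, so H2S is limiting.
n(SO2) = (2/2) × 7.098 = 7.098 mol
V(SO2) = nRT/P = 7.098 × 8.314 × 915.15 / 51.1 = 1057 L

1060 L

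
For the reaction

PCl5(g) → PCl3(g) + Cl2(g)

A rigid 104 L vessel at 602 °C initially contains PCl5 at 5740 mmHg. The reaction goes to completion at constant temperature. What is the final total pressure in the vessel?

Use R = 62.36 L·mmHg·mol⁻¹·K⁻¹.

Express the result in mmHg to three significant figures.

11500 mmHg

Rigid vessel, constant T ⇒ P scales with total gas moles (1 → 2).
P_final = (2/1) × 5740 = 11480 mmHg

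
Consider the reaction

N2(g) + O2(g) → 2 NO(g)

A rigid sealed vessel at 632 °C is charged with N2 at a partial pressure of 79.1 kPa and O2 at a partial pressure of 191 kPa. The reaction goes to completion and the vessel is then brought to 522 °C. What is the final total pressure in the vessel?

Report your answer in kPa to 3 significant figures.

237 kPa

Because the vessel is rigid and T is held at 632 °C, work the stoichiometry in partial pressures (P_i = n_iRT/V).
P(O2) required for 79.1 kPa of N2 = (1/1) × 79.1 = 79.10 kPa; available 191 kPa, so N2 is limiting.
P(O2) remaining = 191 − (1/1) × 79.1 = 111.9 kPa
P(gaseous products) = (2)/1 × 79.1 = 158.2 kPa
P_total at 632 °C = 111.9 + 158.2 = 270.1 kPa
Scaling to 522 °C: P = 270.1 × 795.15/905.15 = 237.3 kPa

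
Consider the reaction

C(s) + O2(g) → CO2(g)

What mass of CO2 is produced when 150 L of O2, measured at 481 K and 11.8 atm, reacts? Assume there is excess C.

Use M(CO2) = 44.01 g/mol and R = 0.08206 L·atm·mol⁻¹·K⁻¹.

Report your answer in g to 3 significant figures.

1970 g

n(O2) = PV/RT = (11.8 × 150) / (0.08206 × 481) = 44.84 mol
n(CO2) = (1/1) × 44.84 = 44.84 mol
m(CO2) = 44.84 × 44.01 = 1973 g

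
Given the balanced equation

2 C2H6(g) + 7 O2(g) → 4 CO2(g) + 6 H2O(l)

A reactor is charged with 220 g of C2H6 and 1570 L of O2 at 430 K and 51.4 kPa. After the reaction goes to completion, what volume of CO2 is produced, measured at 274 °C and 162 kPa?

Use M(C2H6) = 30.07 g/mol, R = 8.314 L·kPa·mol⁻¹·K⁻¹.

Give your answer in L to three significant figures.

n(C2H6) = 220 / 30.07 = 7.316 mol
n(O2) = PV/RT = (51.4 × 1570) / (8.314 × 430) = 22.57 mol
For 7.316 mol C2H6, stoichiometry requires (7/2) × 7.316 = 25.61 mol O2; 22.57 mol is available, so O2 is limiting.
n(CO2) = (4/7) × 22.57 = 12.90 mol
V(CO2) = nRT/P = 12.90 × 8.314 × 547.15 / 162 = 362.2 L

362 L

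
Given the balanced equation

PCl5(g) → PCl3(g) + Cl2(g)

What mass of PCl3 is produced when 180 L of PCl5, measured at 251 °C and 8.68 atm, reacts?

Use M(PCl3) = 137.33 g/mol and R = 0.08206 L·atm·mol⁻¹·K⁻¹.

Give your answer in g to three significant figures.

n(PCl5) = PV/RT = (8.68 × 180) / (0.08206 × 524.15) = 36.32 mol
n(PCl3) = (1/1) × 36.32 = 36.32 mol
m(PCl3) = 36.32 × 137.33 = 4988 g

4990 g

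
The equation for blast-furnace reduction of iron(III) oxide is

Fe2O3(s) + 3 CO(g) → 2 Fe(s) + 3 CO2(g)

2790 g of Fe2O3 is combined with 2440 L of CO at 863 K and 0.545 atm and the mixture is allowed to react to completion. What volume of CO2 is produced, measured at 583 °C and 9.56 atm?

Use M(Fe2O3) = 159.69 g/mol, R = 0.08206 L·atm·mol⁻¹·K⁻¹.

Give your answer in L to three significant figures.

n(Fe2O3) = 2790 / 159.69 = 17.47 mol
n(CO) = PV/RT = (0.545 × 2440) / (0.08206 × 863) = 18.78 mol
For 17.47 mol Fe2O3, stoichiometry requires (3/1) × 17.47 = 52.41 mol CO; 18.78 mol is available, so CO is limiting.
n(CO2) = (3/3) × 18.78 = 18.78 mol
V(CO2) = nRT/P = 18.78 × 0.08206 × 856.15 / 9.56 = 138.0 L

138 L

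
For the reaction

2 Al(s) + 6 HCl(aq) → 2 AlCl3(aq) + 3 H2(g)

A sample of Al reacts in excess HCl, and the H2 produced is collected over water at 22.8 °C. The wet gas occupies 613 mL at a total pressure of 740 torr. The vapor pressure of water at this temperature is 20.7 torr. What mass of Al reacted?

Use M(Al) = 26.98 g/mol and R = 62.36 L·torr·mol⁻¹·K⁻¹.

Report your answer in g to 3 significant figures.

P(H2) = 740 − 20.7 = 719.3 torr
n(H2) = PV/RT = (719.3 × 0.6130) / (62.36 × 295.95) = 0.02389 mol
n(Al) = (2/3) × 0.02389 = 0.01593 mol
m(Al) = 0.01593 × 26.98 = 0.4298 g

0.430 g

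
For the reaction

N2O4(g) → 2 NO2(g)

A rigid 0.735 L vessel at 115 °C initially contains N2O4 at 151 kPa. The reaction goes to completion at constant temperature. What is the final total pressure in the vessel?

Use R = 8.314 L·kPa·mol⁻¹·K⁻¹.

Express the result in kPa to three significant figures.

At constant T and V, P ∝ n(gas): 1 mol gas → 2 mol gas.
P_final = (2/1) × 151 = 302.0 kPa

302 kPa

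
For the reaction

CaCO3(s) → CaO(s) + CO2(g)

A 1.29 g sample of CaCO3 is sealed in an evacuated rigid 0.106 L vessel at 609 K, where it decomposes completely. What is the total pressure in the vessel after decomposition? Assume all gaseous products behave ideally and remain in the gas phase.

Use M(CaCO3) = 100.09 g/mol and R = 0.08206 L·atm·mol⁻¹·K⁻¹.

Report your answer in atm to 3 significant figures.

6.08 atm

n(CaCO3) = 1.29 / 100.09 = 0.01289 mol
n(gas produced) = (1/1) × 0.01289 = 0.01289 mol
P = nRT/V = 0.01289 × 0.08206 × 609 / 0.106 = 6.077 atm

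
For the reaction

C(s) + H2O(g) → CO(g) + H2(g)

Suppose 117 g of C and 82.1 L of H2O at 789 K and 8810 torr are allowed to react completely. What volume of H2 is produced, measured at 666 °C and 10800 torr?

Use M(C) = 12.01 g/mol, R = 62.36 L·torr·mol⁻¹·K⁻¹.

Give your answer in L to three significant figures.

n(C) = 117 / 12.01 = 9.742 mol
n(H2O) = PV/RT = (8810 × 82.1) / (62.36 × 789) = 14.70 mol
For 9.742 mol C, stoichiometry requires (1/1) × 9.742 = 9.742 mol H2O; 14.70 mol is available, so C is limiting.
n(H2) = (1/1) × 9.742 = 9.742 mol
V(H2) = nRT/P = 9.742 × 62.36 × 939.15 / 10800 = 52.83 L

52.8 L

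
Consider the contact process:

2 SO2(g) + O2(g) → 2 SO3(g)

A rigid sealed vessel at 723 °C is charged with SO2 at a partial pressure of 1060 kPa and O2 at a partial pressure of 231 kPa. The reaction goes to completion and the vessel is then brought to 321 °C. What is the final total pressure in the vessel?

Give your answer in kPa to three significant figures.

Because the vessel is rigid and T is held at 723 °C, work the stoichiometry in partial pressures (P_i = n_iRT/V).
P(O2) required for 1060 kPa of SO2 = (1/2) × 1060 = 530.0 kPa; available 231 kPa, so O2 is limiting.
P(SO2) remaining = 1060 − (2/1) × 231 = 598.0 kPa
P(gaseous products) = (2)/1 × 231 = 462.0 kPa
P_total at 723 °C = 598.0 + 462.0 = 1060 kPa
Scaling to 321 °C: P = 1060 × 594.15/996.15 = 632.2 kPa

632 kPa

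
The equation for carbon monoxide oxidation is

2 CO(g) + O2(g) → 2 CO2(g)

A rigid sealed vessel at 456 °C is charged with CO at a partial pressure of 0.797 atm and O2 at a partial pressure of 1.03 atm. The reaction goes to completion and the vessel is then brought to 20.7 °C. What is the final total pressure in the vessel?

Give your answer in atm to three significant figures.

Because the vessel is rigid and T is held at 456 °C, work the stoichiometry in partial pressures (P_i = n_iRT/V).
P(O2) required for 0.797 atm of CO = (1/2) × 0.797 = 0.3985 atm; available 1.03 atm, so CO is limiting.
P(O2) remaining = 1.03 − (1/2) × 0.797 = 0.6315 atm
P(gaseous products) = (2)/2 × 0.797 = 0.7970 atm
P_total at 456 °C = 0.6315 + 0.7970 = 1.429 atm
Scaling to 20.7 °C: P = 1.429 × 293.85/729.15 = 0.5759 atm

0.576 atm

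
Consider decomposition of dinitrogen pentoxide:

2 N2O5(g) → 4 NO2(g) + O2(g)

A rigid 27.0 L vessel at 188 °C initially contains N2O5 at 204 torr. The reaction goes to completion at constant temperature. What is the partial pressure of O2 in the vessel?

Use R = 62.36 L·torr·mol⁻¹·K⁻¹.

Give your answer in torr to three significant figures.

102 torr

n(N2O5)₀ = PV/RT = (204 × 27.0) / (62.36 × 461.15) = 0.1915 mol
n(O2) = (1/2) × 0.1915 = 0.09575 mol
P(O2) = nRT/V = 0.09575 × 62.36 × 461.15 / 27.0 = 102.0 torr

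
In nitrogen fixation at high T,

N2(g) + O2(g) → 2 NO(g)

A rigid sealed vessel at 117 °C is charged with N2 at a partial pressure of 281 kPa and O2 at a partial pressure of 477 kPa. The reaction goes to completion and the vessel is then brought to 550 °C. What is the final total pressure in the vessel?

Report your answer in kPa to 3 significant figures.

1600 kPa

With V and T fixed, P_i ∝ n_i, so the mole ratios apply directly to partial pressures at 117 °C.
P(O2) required for 281 kPa of N2 = (1/1) × 281 = 281.0 kPa; available 477 kPa, so N2 is limiting.
P(O2) remaining = 477 − (1/1) × 281 = 196.0 kPa
P(gaseous products) = (2)/1 × 281 = 562.0 kPa
P_total at 117 °C = 196.0 + 562.0 = 758.0 kPa
Scaling to 550 °C: P = 758.0 × 823.15/390.15 = 1599 kPa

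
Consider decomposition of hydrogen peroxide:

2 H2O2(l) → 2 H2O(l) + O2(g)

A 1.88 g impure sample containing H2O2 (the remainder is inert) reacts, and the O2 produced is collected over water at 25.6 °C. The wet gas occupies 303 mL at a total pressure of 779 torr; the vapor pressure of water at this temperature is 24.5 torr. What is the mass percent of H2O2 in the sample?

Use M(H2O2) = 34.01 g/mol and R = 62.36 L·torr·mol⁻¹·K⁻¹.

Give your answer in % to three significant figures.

44.4 %

P(O2) = 779 − 24.5 = 754.5 torr
n(O2) = PV/RT = (754.5 × 0.3030) / (62.36 × 298.75) = 0.01227 mol
n(H2O2) = (2/1) × 0.01227 = 0.02454 mol
m(H2O2) = 0.02454 × 34.01 = 0.8346 g
%H2O2 = 0.8346 / 1.88 × 100 = 44.39%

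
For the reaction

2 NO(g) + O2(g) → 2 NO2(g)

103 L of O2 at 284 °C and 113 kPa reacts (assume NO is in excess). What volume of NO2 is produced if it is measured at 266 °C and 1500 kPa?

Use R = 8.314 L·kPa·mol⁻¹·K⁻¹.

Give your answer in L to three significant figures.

15.0 L

n(O2) = PV/RT = (113 × 103) / (8.314 × 557.15) = 2.513 mol
n(NO2) = (2/1) × 2.513 = 5.026 mol
V = nRT/P = 5.026 × 8.314 × 539.15 / 1500 = 15.02 L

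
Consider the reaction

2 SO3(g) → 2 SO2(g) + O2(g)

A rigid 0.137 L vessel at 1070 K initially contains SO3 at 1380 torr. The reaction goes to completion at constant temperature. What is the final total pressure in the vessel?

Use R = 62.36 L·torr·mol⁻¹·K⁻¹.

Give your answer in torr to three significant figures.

2070 torr

Rigid vessel, constant T ⇒ P scales with total gas moles (2 → 3).
P_final = (3/2) × 1380 = 2070 torr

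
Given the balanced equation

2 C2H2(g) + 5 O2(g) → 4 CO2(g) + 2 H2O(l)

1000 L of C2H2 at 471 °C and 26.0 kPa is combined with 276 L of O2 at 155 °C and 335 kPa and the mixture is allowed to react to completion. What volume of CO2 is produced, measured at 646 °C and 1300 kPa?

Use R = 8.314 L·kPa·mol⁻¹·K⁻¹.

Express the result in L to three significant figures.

n(C2H2) = PV/RT = (26.0 × 1000) / (8.314 × 744.15) = 4.202 mol
n(O2) = PV/RT = (335 × 276) / (8.314 × 428.15) = 25.97 mol
For 4.202 mol C2H2, stoichiometry requires (5/2) × 4.202 = 10.50 mol O2; 25.97 mol is available, so C2H2 is limiting.
n(CO2) = (4/2) × 4.202 = 8.404 mol
V(CO2) = nRT/P = 8.404 × 8.314 × 919.15 / 1300 = 49.40 L

49.4 L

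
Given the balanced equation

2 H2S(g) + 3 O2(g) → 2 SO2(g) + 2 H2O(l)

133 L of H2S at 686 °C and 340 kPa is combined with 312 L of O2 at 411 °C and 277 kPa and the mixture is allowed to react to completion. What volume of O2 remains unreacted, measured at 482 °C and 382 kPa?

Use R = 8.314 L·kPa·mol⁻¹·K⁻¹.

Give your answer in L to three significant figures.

110 L

n(H2S) = PV/RT = (340 × 133) / (8.314 × 959.15) = 5.671 mol
n(O2) = PV/RT = (277 × 312) / (8.314 × 684.15) = 15.19 mol
For 5.671 mol H2S, stoichiometry requires (3/2) × 5.671 = 8.507 mol O2; 15.19 mol is available, so H2S is limiting.
n(O2) consumed = (3/2) × 5.671 = 8.507 mol; remaining = 15.19 − 8.507 = 6.683 mol
V(O2) = nRT/P = 6.683 × 8.314 × 755.15 / 382 = 109.8 L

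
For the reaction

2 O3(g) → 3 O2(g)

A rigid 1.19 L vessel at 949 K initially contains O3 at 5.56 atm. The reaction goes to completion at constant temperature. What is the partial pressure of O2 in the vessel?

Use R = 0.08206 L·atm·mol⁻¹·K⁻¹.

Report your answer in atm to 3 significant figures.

8.34 atm

n(O3)₀ = PV/RT = (5.56 × 1.19) / (0.08206 × 949) = 0.08496 mol
n(O2) = (3/2) × 0.08496 = 0.1274 mol
P(O2) = nRT/V = 0.1274 × 0.08206 × 949 / 1.19 = 8.337 atm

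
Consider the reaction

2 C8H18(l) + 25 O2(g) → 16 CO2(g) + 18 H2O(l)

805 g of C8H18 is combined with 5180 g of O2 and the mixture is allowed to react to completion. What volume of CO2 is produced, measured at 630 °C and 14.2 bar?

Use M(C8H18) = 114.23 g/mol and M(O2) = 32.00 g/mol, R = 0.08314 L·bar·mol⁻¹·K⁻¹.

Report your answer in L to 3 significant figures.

n(C8H18) = 805 / 114.23 = 7.047 mol
n(O2) = 5180 / 32.00 = 161.9 mol
For 7.047 mol C8H18, stoichiometry requires (25/2) × 7.047 = 88.09 mol O2; 161.9 mol is available, so C8H18 is limiting.
n(CO2) = (16/2) × 7.047 = 56.38 mol
V(CO2) = nRT/P = 56.38 × 0.08314 × 903.15 / 14.2 = 298.1 L

298 L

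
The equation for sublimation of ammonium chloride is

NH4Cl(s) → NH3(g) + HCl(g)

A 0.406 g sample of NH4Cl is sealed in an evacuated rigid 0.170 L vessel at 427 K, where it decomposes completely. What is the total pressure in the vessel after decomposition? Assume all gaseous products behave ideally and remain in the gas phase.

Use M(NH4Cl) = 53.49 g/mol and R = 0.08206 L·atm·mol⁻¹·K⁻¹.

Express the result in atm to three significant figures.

n(NH4Cl) = 0.406 / 53.49 = 0.007590 mol
n(gas produced) = (2/1) × 0.007590 = 0.01518 mol
P = nRT/V = 0.01518 × 0.08206 × 427 / 0.170 = 3.129 atm

3.13 atm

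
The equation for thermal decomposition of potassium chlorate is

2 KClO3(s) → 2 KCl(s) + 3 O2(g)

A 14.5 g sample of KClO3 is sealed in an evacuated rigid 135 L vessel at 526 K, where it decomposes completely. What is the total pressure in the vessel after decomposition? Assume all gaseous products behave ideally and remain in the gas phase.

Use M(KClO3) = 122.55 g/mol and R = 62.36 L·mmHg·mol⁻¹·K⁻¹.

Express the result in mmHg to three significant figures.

43.1 mmHg

n(KClO3) = 14.5 / 122.55 = 0.1183 mol
n(gas produced) = (3/2) × 0.1183 = 0.1774 mol
P = nRT/V = 0.1774 × 62.36 × 526 / 135 = 43.10 mmHg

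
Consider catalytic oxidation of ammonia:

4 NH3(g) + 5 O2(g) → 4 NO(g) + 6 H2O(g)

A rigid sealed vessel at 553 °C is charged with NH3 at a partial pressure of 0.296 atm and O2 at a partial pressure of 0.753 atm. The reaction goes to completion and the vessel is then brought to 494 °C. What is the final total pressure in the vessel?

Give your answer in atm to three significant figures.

1.04 atm

With V and T fixed, P_i ∝ n_i, so the mole ratios apply directly to partial pressures at 553 °C.
P(O2) required for 0.296 atm of NH3 = (5/4) × 0.296 = 0.3700 atm; available 0.753 atm, so NH3 is limiting.
P(O2) remaining = 0.753 − (5/4) × 0.296 = 0.3830 atm
P(gaseous products) = (4+6)/4 × 0.296 = 0.7400 atm
P_total at 553 °C = 0.3830 + 0.7400 = 1.123 atm
Scaling to 494 °C: P = 1.123 × 767.15/826.15 = 1.043 atm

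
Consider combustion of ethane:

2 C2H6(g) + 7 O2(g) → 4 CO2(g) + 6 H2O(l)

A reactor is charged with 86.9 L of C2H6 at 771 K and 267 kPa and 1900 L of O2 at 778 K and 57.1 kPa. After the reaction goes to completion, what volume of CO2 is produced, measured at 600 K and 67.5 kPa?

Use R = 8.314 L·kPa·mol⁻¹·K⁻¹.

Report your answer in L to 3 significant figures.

535 L

n(C2H6) = PV/RT = (267 × 86.9) / (8.314 × 771) = 3.620 mol
n(O2) = PV/RT = (57.1 × 1900) / (8.314 × 778) = 16.77 mol
For 3.620 mol C2H6, stoichiometry requires (7/2) × 3.620 = 12.67 mol O2; 16.77 mol is available, so C2H6 is limiting.
n(CO2) = (4/2) × 3.620 = 7.240 mol
V(CO2) = nRT/P = 7.240 × 8.314 × 600 / 67.5 = 535.1 L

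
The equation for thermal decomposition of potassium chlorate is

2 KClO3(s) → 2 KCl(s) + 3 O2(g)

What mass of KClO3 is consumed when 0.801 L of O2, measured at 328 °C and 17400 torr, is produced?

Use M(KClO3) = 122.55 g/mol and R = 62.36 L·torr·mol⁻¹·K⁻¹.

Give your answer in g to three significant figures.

30.4 g

n(O2) = PV/RT = (17400 × 0.801) / (62.36 × 601.15) = 0.3718 mol
n(KClO3) = (2/3) × 0.3718 = 0.2479 mol
m(KClO3) = 0.2479 × 122.55 = 30.38 g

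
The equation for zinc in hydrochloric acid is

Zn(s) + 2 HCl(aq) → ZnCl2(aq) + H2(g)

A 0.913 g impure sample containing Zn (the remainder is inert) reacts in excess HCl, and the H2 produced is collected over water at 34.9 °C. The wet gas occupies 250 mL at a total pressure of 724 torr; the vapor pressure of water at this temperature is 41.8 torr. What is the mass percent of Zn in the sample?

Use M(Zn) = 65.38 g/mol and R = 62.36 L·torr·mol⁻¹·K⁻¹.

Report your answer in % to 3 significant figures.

63.6 %

P(H2) = 724 − 41.8 = 682.2 torr
n(H2) = PV/RT = (682.2 × 0.2500) / (62.36 × 308.05) = 0.008878 mol
n(Zn) = (1/1) × 0.008878 = 0.008878 mol
m(Zn) = 0.008878 × 65.38 = 0.5804 g
%Zn = 0.5804 / 0.913 × 100 = 63.57%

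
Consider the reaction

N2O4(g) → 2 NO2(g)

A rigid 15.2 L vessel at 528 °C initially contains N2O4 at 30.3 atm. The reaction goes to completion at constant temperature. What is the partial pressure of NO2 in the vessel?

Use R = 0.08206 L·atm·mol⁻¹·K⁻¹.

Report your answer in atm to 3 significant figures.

60.6 atm

n(N2O4)₀ = PV/RT = (30.3 × 15.2) / (0.08206 × 801.15) = 7.006 mol
n(NO2) = (2/1) × 7.006 = 14.01 mol
P(NO2) = nRT/V = 14.01 × 0.08206 × 801.15 / 15.2 = 60.60 atm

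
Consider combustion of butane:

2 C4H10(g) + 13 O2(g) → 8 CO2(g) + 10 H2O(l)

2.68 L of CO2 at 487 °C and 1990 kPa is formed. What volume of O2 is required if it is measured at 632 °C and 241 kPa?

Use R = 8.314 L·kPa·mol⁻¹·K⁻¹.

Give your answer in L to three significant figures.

n(CO2) = PV/RT = (1990 × 2.68) / (8.314 × 760.15) = 0.8439 mol
n(O2) = (13/8) × 0.8439 = 1.371 mol
V = nRT/P = 1.371 × 8.314 × 905.15 / 241 = 42.81 L

42.8 L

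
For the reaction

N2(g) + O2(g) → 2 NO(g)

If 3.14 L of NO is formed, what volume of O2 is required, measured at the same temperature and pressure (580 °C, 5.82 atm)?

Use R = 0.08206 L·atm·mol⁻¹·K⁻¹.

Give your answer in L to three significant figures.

At constant T and P, gas volumes are in the mole ratio: V(O2) = (1/2) × 3.14 = 1.570 L

1.57 L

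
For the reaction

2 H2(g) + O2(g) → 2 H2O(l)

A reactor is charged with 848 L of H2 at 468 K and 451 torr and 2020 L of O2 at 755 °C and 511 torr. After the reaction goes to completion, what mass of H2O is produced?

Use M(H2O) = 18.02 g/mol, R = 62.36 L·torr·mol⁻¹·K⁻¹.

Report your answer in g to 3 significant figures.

236 g

n(H2) = PV/RT = (451 × 848) / (62.36 × 468) = 13.10 mol
n(O2) = PV/RT = (511 × 2020) / (62.36 × 1028.15) = 16.10 mol
For 13.10 mol H2, stoichiometry requires (1/2) × 13.10 = 6.550 mol O2; 16.10 mol is available, so H2 is limiting.
n(H2O) = (2/2) × 13.10 = 13.10 mol
m(H2O) = 13.10 × 18.02 = 236.1 g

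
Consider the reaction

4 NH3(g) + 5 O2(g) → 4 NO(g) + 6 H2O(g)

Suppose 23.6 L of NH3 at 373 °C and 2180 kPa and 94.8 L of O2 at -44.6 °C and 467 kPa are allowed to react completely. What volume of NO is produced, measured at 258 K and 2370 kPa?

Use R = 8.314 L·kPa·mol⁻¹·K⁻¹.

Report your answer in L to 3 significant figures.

n(NH3) = PV/RT = (2180 × 23.6) / (8.314 × 646.15) = 9.577 mol
n(O2) = PV/RT = (467 × 94.8) / (8.314 × 228.55) = 23.30 mol
For 9.577 mol NH3, stoichiometry requires (5/4) × 9.577 = 11.97 mol O2; 23.30 mol is available, so NH3 is limiting.
n(NO) = (4/4) × 9.577 = 9.577 mol
V(NO) = nRT/P = 9.577 × 8.314 × 258 / 2370 = 8.668 L

8.67 L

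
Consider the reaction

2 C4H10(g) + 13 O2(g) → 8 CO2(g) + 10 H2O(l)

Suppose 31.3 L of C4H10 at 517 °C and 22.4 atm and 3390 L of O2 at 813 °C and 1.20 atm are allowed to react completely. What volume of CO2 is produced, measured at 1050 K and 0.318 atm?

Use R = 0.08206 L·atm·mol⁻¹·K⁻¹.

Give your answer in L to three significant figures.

n(C4H10) = PV/RT = (22.4 × 31.3) / (0.08206 × 790.15) = 10.81 mol
n(O2) = PV/RT = (1.20 × 3390) / (0.08206 × 1086.15) = 45.64 mol
For 10.81 mol C4H10, stoichiometry requires (13/2) × 10.81 = 70.27 mol O2; 45.64 mol is available, so O2 is limiting.
n(CO2) = (8/13) × 45.64 = 28.09 mol
V(CO2) = nRT/P = 28.09 × 0.08206 × 1050 / 0.318 = 7611 L

7610 L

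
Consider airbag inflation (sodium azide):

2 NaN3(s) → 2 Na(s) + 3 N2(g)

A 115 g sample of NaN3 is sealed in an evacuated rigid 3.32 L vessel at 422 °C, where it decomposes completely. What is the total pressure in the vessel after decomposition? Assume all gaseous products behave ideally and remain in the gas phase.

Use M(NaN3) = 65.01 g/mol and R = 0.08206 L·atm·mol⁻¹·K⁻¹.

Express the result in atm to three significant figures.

45.6 atm

n(NaN3) = 115 / 65.01 = 1.769 mol
n(gas produced) = (3/2) × 1.769 = 2.653 mol
P = nRT/V = 2.653 × 0.08206 × 695.15 / 3.32 = 45.58 atm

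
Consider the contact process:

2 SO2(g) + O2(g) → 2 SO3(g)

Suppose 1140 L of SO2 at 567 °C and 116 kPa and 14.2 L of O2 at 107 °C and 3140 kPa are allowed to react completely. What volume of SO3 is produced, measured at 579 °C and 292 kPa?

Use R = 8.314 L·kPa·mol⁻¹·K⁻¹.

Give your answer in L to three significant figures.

459 L

n(SO2) = PV/RT = (116 × 1140) / (8.314 × 840.15) = 18.93 mol
n(O2) = PV/RT = (3140 × 14.2) / (8.314 × 380.15) = 14.11 mol
For 18.93 mol SO2, stoichiometry requires (1/2) × 18.93 = 9.465 mol O2; 14.11 mol is available, so SO2 is limiting.
n(SO3) = (2/2) × 18.93 = 18.93 mol
V(SO3) = nRT/P = 18.93 × 8.314 × 852.15 / 292 = 459.3 L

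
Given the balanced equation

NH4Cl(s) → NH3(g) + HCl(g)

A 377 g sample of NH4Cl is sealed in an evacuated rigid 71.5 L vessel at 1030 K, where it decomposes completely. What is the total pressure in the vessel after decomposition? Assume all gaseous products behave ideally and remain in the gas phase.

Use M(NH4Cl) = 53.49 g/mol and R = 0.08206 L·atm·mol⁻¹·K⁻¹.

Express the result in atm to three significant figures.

n(NH4Cl) = 377 / 53.49 = 7.048 mol
n(gas produced) = (2/1) × 7.048 = 14.10 mol
P = nRT/V = 14.10 × 0.08206 × 1030 / 71.5 = 16.67 atm

16.7 atm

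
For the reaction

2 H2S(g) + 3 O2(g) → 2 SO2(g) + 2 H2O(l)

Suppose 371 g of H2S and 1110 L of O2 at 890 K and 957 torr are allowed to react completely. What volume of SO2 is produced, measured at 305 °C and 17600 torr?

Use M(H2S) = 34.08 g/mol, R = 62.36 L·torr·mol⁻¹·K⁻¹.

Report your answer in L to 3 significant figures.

n(H2S) = 371 / 34.08 = 10.89 mol
n(O2) = PV/RT = (957 × 1110) / (62.36 × 890) = 19.14 mol
For 10.89 mol H2S, stoichiometry requires (3/2) × 10.89 = 16.34 mol O2; 19.14 mol is available, so H2S is limiting.
n(SO2) = (2/2) × 10.89 = 10.89 mol
V(SO2) = nRT/P = 10.89 × 62.36 × 578.15 / 17600 = 22.31 L

22.3 L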